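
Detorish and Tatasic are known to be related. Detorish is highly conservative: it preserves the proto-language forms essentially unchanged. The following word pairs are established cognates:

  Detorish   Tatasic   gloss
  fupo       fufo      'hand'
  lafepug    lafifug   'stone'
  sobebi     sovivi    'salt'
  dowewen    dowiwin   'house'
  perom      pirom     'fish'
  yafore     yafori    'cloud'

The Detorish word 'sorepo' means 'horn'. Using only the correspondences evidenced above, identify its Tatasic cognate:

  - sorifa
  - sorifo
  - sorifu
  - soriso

sorifo

lafepug ~ lafifug — Detorish e corresponds to Tatasic i after a consonant, before a labial obstruent.
fupo ~ fufo — Detorish p corresponds to Tatasic f between vowels (before a back vowel).
Applying these to Detorish 'sorepo':
  sorepo → soripo   (e→i after a consonant, before a labial obstruent)
  soripo → sorifo   (p→f between vowels (before a back vowel))
So the Tatasic cognate is 'sorifo'.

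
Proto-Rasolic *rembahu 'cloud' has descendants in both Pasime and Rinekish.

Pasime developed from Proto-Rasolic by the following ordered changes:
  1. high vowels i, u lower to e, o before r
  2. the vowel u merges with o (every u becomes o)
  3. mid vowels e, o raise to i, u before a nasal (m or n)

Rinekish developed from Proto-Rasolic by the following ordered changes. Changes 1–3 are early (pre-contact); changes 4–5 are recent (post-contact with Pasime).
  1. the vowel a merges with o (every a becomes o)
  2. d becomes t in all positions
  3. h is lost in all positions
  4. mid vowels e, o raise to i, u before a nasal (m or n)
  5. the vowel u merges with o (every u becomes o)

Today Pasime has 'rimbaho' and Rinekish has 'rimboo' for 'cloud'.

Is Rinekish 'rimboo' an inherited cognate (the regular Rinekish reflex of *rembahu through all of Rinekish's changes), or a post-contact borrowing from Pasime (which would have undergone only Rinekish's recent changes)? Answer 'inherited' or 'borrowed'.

inherited

If inherited, *rembahu would pass through all of Rinekish's changes:
Rinekish: *rembahu
  rembahu → rembohu   [vowel merger]
  rembohu (rule 2 does not apply)
  rembohu → rembou   [h-loss]
  rembou → rimbou   [pre-nasal raising]
  rimbou → rimboo   [vowel merger]
  giving Rinekish rimboo.
If borrowed from Pasime 'rimbaho' after the early changes, it would undergo only the recent ones:
  rule 4 (pre-nasal raising): no change (rimbaho)
  rule 5 (vowel merger): no change (rimbaho)
  ⇒ as a loan: rimbaho
Rinekish 'rimboo' matches the inherited outcome exactly, so it is an inherited cognate, not a loan.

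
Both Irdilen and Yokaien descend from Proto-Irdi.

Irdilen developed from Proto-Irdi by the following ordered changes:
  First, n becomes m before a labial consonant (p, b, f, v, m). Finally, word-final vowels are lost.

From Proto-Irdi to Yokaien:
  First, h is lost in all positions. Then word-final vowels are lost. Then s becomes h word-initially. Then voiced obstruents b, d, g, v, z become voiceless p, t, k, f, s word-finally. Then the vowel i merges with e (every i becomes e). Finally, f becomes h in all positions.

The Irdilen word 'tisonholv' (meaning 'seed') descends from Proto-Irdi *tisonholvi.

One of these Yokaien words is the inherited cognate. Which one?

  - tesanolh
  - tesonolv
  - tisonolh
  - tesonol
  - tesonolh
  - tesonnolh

Yokaien: *tisonholvi
  tisonholvi → tisonolvi   [h-loss]
  tisonolvi → tisonolv   [apocope]
  tisonolv (rule 3 does not apply)
  tisonolv → tisonolf   [final devoicing]
  tisonolf → tesonolf   [vowel merger]
  tesonolf → tesonolh   [unconditioned shift]
  giving Yokaien tesonolh.
Only 'tesonolh' matches the regular Yokaien development of *tisonholvi.

tesonolh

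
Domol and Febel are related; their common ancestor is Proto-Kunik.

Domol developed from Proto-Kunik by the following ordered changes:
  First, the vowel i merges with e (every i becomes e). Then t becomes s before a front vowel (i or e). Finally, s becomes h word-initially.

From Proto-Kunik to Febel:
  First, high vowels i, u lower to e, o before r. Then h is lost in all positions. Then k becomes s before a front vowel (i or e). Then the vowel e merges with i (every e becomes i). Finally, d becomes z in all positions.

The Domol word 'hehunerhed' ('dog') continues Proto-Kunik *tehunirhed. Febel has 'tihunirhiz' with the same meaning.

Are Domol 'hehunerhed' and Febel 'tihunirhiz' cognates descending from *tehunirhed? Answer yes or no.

Derive the expected Febel reflex of *tehunirhed:
Febel: *tehunirhed > tehunerhed > teunered > tiunirid > tiuniriz  (by pre-rhotic lowering, h-loss, vowel merger, unconditioned shift)
The regular Febel reflex would be 'tiuniriz', but the attested form is 'tihunirhiz'. The correspondence is irregular, so they are not cognates (the Febel form has a different source).

no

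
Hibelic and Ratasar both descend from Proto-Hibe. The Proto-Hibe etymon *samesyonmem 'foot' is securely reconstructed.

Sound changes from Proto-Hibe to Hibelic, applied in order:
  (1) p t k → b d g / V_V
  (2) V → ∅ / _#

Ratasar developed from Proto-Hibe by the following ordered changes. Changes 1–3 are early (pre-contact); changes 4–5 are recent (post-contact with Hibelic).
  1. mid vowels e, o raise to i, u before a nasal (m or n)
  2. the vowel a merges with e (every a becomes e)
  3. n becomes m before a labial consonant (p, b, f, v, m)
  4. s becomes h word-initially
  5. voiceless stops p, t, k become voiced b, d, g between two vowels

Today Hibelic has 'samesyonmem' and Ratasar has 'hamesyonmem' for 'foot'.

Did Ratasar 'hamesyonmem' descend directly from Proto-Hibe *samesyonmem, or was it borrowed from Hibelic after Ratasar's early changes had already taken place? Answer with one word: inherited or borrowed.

If inherited, *samesyonmem would pass through all of Ratasar's changes:
Ratasar: start from *samesyonmem.
  rule 1 (pre-nasal raising): samesyonmem → samesyunmim
  rule 2 (vowel merger): samesyunmim → semesyunmim
  rule 3 (nasal place assimilation): semesyunmim → semesyummim
  rule 4 (debuccalisation): semesyummim → hemesyummim
  rule 5: no change — hemesyummim
  ⇒ Ratasar hemesyummim
If borrowed from Hibelic 'samesyonmem' after the early changes, it would undergo only the recent ones:
  rule 4 (debuccalisation): samesyonmem → hamesyonmem
  rule 5 (intervocalic voicing): no change (hamesyonmem)
  ⇒ as a loan: hamesyonmem
Ratasar 'hamesyonmem' matches the loan outcome 'hamesyonmem', not the inherited 'hemesyummim' — it skipped the early Ratasar changes, so it was borrowed from Hibelic.

borrowed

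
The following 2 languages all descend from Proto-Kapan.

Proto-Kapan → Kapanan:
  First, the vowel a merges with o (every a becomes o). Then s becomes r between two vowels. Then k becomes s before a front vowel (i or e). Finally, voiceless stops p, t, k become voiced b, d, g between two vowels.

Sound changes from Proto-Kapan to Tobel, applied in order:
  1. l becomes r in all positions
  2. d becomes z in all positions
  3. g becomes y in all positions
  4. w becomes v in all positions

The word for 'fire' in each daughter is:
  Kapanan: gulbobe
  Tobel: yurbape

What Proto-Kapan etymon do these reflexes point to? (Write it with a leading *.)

Position 3: Kapanan has l, Tobel has r. Kapanan preserves l here (none of its changes turn any other segment into l), so the proto-segment is *l.
Position 5: Kapanan has o, Tobel has a. Tobel preserves a here (none of its changes turn any other segment into a), so the proto-segment is *a.
Continuing position by position gives *gulbape; check it forward:
Kapanan: start from *gulbape.
  rule 1 (vowel merger): gulbape → gulbope
  rule 2: no change — gulbope
  rule 3: no change — gulbope
  rule 4 (intervocalic voicing): gulbope → gulbobe
  ⇒ Kapanan gulbobe
Tobel: *gulbape
  gulbape → gurbape   [unconditioned shift]
  gurbape (rule 2 does not apply)
  gurbape → yurbape   [unconditioned shift]
  yurbape (rule 4 does not apply)
  giving Tobel yurbape.
*gulbape is the unique common source.

*gulbape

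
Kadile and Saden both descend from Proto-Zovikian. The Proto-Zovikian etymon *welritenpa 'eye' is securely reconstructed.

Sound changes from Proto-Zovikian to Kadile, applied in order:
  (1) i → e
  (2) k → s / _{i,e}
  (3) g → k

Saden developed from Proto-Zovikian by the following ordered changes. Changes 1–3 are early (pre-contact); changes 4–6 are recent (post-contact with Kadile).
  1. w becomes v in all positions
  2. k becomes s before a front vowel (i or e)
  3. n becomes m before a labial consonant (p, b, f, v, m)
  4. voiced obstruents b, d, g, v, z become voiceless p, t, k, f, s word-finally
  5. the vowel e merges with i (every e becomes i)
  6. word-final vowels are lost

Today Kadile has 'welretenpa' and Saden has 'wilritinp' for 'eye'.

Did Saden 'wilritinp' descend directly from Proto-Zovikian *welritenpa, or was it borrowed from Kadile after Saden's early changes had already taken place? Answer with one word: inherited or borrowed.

borrowed

If inherited, *welritenpa would pass through all of Saden's changes:
Saden: *welritenpa > velritenpa > velritempa > vilritimpa > vilritimp  (by unconditioned shift, nasal place assimilation, vowel merger, apocope)
If borrowed from Kadile 'welretenpa' after the early changes, it would undergo only the recent ones:
  rule 4 (final devoicing): no change (welretenpa)
  rule 5 (vowel merger): welretenpa → wilritinpa
  rule 6 (apocope): wilritinpa → wilritinp
  ⇒ as a loan: wilritinp
Saden 'wilritinp' matches the loan outcome 'wilritinp', not the inherited 'vilritimp' — it skipped the early Saden changes, so it was borrowed from Kadile.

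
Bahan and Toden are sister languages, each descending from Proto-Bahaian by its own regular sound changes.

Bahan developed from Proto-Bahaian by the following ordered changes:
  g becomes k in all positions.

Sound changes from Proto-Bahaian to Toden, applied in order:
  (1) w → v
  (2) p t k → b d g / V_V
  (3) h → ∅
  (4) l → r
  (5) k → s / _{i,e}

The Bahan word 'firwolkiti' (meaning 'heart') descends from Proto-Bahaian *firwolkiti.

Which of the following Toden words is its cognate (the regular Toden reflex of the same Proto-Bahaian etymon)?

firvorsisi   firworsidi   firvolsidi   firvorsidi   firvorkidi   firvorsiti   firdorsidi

Toden: *firwolkiti > firvolkiti > firvolkidi > firvorkidi > firvorsidi  (by unconditioned shift, intervocalic voicing, unconditioned shift, palatalisation)
Only 'firvorsidi' matches the regular Toden development of *firwolkiti.

firvorsidi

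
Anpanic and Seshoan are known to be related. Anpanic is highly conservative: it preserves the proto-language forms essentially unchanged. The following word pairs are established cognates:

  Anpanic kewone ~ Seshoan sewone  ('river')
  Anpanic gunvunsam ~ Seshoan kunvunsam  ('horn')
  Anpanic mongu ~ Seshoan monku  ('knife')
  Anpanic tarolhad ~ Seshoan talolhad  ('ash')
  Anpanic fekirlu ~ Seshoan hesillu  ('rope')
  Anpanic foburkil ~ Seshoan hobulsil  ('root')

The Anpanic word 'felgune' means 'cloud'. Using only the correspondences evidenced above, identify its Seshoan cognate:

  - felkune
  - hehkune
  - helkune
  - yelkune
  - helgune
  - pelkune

fekirlu ~ hesillu — Anpanic f corresponds to Seshoan h word-initially before a front vowel.
mongu ~ monku — Anpanic g corresponds to Seshoan k after a consonant, before a back vowel.
Applying these to Anpanic 'felgune':
  felgune → helgune   (f→h word-initially before a front vowel)
  helgune → helkune   (g→k after a consonant, before a back vowel)
So the Seshoan cognate is 'helkune'.

helkune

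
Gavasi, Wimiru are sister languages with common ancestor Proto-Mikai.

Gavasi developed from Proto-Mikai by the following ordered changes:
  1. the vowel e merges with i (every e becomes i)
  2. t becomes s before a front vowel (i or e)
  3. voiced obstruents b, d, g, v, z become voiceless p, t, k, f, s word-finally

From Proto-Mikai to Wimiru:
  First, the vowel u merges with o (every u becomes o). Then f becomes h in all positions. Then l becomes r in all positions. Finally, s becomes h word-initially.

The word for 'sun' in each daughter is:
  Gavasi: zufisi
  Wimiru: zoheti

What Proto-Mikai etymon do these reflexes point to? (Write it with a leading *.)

*zufeti

Position 4: Gavasi has i, Wimiru has e. Wimiru preserves e here (none of its changes turn any other segment into e), so the proto-segment is *e.
Position 3: Gavasi has f, Wimiru has h. Taking the neighbouring segments as reconstructed: Gavasi f can only go back to *f; Wimiru h could go back to *f or *h — the one source consistent with every daughter is *f.
Position 2: Gavasi has u, Wimiru has o. Gavasi preserves u here (none of its changes turn any other segment into u), so the proto-segment is *u.
Verify the candidate proto-form against each daughter:
Gavasi: start from *zufeti.
  rule 1 (vowel merger): zufeti → zufiti
  rule 2 (palatalisation): zufiti → zufisi
  rule 3: no change — zufisi
  ⇒ Gavasi zufisi
Wimiru: *zufeti > zofeti > zoheti  (by vowel merger, unconditioned shift)
Only *zufeti yields all of Gavasi zufisi, Wimiru zoheti.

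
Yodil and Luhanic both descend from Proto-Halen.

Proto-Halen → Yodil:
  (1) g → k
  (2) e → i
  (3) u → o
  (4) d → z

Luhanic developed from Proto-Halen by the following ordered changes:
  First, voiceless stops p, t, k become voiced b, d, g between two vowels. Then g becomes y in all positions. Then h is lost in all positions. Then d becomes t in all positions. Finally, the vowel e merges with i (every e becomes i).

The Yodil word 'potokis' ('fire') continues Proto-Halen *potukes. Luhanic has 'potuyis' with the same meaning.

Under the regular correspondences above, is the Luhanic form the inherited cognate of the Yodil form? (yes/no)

yes

Derive the expected Luhanic reflex of *potukes:
Luhanic: *potukes
  potukes → poduges   [intervocalic voicing]
  poduges → poduyes   [unconditioned shift]
  poduyes (rule 3 does not apply)
  poduyes → potuyes   [unconditioned shift]
  potuyes → potuyis   [vowel merger]
  giving Luhanic potuyis.
Luhanic 'potuyis' matches the regular reflex exactly, so the pair is cognate.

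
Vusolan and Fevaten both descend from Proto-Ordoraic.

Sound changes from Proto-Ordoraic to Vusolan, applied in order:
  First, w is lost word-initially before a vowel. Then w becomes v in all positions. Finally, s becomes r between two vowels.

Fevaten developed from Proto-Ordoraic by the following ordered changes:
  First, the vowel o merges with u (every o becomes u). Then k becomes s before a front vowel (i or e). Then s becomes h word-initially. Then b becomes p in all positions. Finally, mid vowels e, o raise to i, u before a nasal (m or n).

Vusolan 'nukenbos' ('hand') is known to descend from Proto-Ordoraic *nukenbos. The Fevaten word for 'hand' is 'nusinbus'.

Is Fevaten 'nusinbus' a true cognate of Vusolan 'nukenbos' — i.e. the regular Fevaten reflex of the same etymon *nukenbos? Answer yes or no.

no

Derive the expected Fevaten reflex of *nukenbos:
Fevaten: *nukenbos
  nukenbos → nukenbus   [vowel merger]
  nukenbus → nusenbus   [palatalisation]
  nusenbus (rule 3 does not apply)
  nusenbus → nusenpus   [unconditioned shift]
  nusenpus → nusinpus   [pre-nasal raising]
  giving Fevaten nusinpus.
The regular Fevaten reflex would be 'nusinpus', but the attested form is 'nusinbus'. The correspondence is irregular, so they are not cognates (the Fevaten form has a different source).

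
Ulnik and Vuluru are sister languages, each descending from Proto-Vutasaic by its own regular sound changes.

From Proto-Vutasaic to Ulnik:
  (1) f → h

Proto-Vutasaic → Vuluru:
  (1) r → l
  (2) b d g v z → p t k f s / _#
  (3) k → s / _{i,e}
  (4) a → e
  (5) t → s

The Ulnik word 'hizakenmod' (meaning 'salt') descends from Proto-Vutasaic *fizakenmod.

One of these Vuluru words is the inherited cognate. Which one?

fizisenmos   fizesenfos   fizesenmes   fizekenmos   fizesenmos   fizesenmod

Vuluru: *fizakenmod
  fizakenmod (rule 1 does not apply)
  fizakenmod → fizakenmot   [final devoicing]
  fizakenmot → fizasenmot   [palatalisation]
  fizasenmot → fizesenmot   [vowel merger]
  fizesenmot → fizesenmos   [unconditioned shift]
  giving Vuluru fizesenmos.
Among the options, 'fizesenmos' alone shows every Vuluru change applied in order.

fizesenmos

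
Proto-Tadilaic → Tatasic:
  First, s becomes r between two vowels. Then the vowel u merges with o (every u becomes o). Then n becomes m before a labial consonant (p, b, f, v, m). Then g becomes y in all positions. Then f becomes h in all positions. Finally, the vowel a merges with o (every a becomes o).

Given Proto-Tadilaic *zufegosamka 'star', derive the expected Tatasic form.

Tatasic: start from *zufegosamka.
  rule 1 (rhotacism): zufegosamka → zufegoramka
  rule 2 (vowel merger): zufegoramka → zofegoramka
  rule 3: no change — zofegoramka
  rule 4 (unconditioned shift): zofegoramka → zofeyoramka
  rule 5 (unconditioned shift): zofeyoramka → zoheyoramka
  rule 6 (vowel merger): zoheyoramka → zoheyoromko
  ⇒ Tatasic zoheyoromko

zoheyoromko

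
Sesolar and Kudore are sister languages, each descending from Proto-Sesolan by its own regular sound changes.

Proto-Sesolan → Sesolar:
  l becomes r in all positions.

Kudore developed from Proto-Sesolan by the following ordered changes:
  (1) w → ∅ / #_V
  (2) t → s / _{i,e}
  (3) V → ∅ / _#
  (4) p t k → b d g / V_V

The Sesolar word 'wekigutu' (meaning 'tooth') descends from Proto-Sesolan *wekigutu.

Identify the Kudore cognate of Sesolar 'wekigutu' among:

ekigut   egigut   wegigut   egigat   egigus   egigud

egigut

Kudore: *wekigutu > ekigutu > ekigut > egigut  (by glide loss, apocope, intervocalic voicing)
Only 'egigut' matches the regular Kudore development of *wekigutu.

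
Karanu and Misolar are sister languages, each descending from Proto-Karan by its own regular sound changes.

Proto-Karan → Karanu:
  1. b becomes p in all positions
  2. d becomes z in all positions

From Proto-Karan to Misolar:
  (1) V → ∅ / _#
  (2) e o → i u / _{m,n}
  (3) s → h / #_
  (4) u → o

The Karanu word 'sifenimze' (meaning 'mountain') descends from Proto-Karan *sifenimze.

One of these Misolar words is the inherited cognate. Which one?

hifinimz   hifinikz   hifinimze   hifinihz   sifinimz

hifinimz

Misolar: *sifenimze
  sifenimze → sifenimz   [apocope]
  sifenimz → sifinimz   [pre-nasal raising]
  sifinimz → hifinimz   [debuccalisation]
  hifinimz (rule 4 does not apply)
  giving Misolar hifinimz.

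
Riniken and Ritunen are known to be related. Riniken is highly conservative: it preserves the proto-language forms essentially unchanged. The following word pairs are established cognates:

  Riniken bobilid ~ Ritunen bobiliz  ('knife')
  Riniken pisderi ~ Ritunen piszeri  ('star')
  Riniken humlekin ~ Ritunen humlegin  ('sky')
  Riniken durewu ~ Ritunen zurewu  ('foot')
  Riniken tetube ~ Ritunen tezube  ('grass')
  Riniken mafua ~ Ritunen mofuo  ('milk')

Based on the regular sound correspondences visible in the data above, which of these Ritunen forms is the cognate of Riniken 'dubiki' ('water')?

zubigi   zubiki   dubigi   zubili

durewu ~ zurewu — Riniken d corresponds to Ritunen z word-initially before a back vowel.
humlekin ~ humlegin — Riniken k corresponds to Ritunen g between vowels (before a front vowel).
Applying these to Riniken 'dubiki':
  dubiki → zubiki   (d→z word-initially before a back vowel)
  zubiki → zubigi   (k→g between vowels (before a front vowel))
So the Ritunen cognate is 'zubigi'.

zubigi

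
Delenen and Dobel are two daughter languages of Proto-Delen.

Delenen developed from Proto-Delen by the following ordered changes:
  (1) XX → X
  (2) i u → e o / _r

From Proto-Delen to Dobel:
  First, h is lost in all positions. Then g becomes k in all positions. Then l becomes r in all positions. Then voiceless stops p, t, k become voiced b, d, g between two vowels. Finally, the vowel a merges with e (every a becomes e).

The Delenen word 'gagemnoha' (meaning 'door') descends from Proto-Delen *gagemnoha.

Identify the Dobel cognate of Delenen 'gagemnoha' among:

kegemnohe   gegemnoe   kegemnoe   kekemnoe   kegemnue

Dobel: *gagemnoha > gagemnoa > kakemnoa > kagemnoa > kegemnoe  (by h-loss, unconditioned shift, intervocalic voicing, vowel merger)

kegemnoe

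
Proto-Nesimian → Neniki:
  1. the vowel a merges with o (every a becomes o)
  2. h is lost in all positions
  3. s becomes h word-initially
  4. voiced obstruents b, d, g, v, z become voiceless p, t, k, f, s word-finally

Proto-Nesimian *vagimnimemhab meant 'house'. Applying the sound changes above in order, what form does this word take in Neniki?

vogimnimemop

Neniki: *vagimnimemhab > vogimnimemhob > vogimnimemob > vogimnimemop  (by vowel merger, h-loss, final devoicing)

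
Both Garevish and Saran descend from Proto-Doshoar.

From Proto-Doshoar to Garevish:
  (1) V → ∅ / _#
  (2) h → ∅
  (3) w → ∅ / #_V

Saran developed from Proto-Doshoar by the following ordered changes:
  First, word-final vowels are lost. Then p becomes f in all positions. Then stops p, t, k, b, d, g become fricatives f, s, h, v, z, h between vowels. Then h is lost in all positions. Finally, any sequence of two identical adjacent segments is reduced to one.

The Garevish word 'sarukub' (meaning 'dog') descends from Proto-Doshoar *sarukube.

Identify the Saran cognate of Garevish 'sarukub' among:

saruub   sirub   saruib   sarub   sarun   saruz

sarub

Saran: start from *sarukube.
  rule 1 (apocope): sarukube → sarukub
  rule 2: no change — sarukub
  rule 3 (intervocalic lenition): sarukub → saruhub
  rule 4 (h-loss): saruhub → saruub
  rule 5 (degemination): saruub → sarub
  ⇒ Saran sarub
Only 'sarub' matches the regular Saran development of *sarukube.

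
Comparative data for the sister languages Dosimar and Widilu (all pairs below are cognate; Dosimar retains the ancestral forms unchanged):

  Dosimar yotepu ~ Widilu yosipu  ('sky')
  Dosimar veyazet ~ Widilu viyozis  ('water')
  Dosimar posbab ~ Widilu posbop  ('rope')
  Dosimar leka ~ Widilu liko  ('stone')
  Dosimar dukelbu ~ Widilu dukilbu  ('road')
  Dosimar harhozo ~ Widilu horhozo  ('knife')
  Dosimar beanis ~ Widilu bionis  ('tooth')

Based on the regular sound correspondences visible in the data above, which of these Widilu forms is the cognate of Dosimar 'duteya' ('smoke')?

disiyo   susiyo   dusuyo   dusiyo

dusiyo

yotepu ~ yosipu — Dosimar t corresponds to Widilu s between vowels (before a front vowel).
veyazet ~ viyozis, leka ~ liko — Dosimar e corresponds to Widilu i after a consonant, before a consonant other than r, m, n, p, b, f, v.
leka ~ liko — Dosimar a corresponds to Widilu o word-finally.
Applying these to Dosimar 'duteya':
  duteya → duseya   (t→s between vowels (before a front vowel))
  duseya → dusiya   (e→i after a consonant, before a consonant other than r, m, n, p, b, f, v)
  dusiya → dusiyo   (a→o word-finally)
So the Widilu cognate is 'dusiyo'.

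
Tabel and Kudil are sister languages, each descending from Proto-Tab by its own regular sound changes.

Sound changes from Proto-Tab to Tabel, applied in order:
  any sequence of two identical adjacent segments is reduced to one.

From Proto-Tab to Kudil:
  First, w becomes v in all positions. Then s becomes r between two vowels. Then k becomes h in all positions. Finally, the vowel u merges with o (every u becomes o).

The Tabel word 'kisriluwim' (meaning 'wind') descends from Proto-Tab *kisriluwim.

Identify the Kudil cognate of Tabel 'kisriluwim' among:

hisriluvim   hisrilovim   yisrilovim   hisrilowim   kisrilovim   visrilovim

hisrilovim

Kudil: *kisriluwim > kisriluvim > hisriluvim > hisrilovim  (by unconditioned shift, unconditioned shift, vowel merger)
The other candidates each miss or misapply at least one Kudil change.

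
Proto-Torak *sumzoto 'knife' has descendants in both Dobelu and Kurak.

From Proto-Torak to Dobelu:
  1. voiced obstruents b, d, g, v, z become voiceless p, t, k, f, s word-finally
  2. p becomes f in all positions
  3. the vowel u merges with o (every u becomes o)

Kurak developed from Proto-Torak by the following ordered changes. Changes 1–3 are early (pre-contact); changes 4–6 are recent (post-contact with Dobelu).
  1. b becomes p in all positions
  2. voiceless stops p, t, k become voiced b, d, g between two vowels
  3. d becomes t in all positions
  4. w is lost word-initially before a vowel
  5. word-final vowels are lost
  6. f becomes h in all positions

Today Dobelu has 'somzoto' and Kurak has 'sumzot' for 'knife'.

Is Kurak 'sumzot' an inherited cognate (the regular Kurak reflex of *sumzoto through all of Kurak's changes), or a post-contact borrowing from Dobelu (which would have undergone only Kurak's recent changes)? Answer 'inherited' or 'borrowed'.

If inherited, *sumzoto would pass through all of Kurak's changes:
Kurak: *sumzoto > sumzodo > sumzoto > sumzot  (by intervocalic voicing, unconditioned shift, apocope)
If borrowed from Dobelu 'somzoto' after the early changes, it would undergo only the recent ones:
  rule 4 (glide loss): no change (somzoto)
  rule 5 (apocope): somzoto → somzot
  rule 6 (unconditioned shift): no change (somzot)
  ⇒ as a loan: somzot
Kurak 'sumzot' matches the inherited outcome exactly, so it is an inherited cognate, not a loan.

inherited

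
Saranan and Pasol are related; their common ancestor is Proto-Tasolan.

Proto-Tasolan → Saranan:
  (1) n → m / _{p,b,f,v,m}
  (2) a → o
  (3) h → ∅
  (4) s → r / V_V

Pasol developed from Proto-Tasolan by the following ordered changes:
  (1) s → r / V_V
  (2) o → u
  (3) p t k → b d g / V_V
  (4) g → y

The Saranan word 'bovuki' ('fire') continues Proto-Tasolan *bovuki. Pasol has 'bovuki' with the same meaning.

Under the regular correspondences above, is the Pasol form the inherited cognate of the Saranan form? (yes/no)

Derive the expected Pasol reflex of *bovuki:
Pasol: *bovuki
  bovuki (rule 1 does not apply)
  bovuki → buvuki   [vowel merger]
  buvuki → buvugi   [intervocalic voicing]
  buvugi → buvuyi   [unconditioned shift]
  giving Pasol buvuyi.
The regular Pasol reflex would be 'buvuyi', but the attested form is 'bovuki'. The correspondence is irregular, so they are not cognates (the Pasol form has a different source).

no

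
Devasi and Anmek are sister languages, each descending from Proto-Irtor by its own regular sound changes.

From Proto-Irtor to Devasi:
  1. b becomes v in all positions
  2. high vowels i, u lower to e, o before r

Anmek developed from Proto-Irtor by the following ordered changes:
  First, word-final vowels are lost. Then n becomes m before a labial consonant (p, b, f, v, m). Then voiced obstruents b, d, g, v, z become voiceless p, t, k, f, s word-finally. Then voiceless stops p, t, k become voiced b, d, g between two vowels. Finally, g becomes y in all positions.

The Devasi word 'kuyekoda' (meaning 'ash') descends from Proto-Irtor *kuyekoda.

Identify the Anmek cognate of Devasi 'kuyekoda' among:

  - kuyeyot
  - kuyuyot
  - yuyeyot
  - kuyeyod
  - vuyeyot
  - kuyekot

Anmek: *kuyekoda > kuyekod > kuyekot > kuyegot > kuyeyot  (by apocope, final devoicing, intervocalic voicing, unconditioned shift)
The other candidates each miss or misapply at least one Anmek change.

kuyeyot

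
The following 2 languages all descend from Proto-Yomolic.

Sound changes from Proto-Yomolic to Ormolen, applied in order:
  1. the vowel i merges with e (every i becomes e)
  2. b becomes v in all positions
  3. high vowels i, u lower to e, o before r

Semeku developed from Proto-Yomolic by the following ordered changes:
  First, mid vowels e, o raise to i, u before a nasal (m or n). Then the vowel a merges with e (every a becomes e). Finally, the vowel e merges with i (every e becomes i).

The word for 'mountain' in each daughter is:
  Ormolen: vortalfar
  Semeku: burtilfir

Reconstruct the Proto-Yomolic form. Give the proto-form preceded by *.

*burtalfar

Position 8: Ormolen has a, Semeku has i. Ormolen preserves a here (none of its changes turn any other segment into a), so the proto-segment is *a.
Position 2: Ormolen has o, Semeku has u. Taking the neighbouring segments as reconstructed: Ormolen o could go back to *o or *u; Semeku u can only go back to *u — the one source consistent with every daughter is *u.
Position 5: Ormolen has a, Semeku has i. Ormolen preserves a here (none of its changes turn any other segment into a), so the proto-segment is *a.
Verify the candidate proto-form against each daughter:
Ormolen: *burtalfar
  burtalfar (rule 1 does not apply)
  burtalfar → vurtalfar   [unconditioned shift]
  vurtalfar → vortalfar   [pre-rhotic lowering]
  giving Ormolen vortalfar.
Semeku: start from *burtalfar.
  rule 1: no change — burtalfar
  rule 2 (vowel merger): burtalfar → burtelfer
  rule 3 (vowel merger): burtelfer → burtilfir
  ⇒ Semeku burtilfir
Only *burtalfar yields all of Ormolen vortalfar, Semeku burtilfir.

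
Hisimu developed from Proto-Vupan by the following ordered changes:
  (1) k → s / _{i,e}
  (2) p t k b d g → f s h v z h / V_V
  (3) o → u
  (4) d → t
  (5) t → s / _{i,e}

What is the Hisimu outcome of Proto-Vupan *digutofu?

Hisimu: *digutofu > dihusofu > dihusufu > tihusufu > sihusufu  (by intervocalic lenition, vowel merger, unconditioned shift, palatalisation)

sihusufu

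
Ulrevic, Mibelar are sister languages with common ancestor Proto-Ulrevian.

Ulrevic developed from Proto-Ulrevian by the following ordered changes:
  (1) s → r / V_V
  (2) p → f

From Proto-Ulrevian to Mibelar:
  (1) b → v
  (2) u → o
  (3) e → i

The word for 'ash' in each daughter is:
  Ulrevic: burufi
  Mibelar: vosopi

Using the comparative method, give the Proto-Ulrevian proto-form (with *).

Position 4: Ulrevic has u, Mibelar has o. Ulrevic preserves u here (none of its changes turn any other segment into u), so the proto-segment is *u.
Position 2: Ulrevic has u, Mibelar has o. Ulrevic preserves u here (none of its changes turn any other segment into u), so the proto-segment is *u.
Position 3: Ulrevic has r, Mibelar has s. Mibelar preserves s here (none of its changes turn any other segment into s), so the proto-segment is *s.
Continuing position by position gives *busupi; check it forward:
Ulrevic: *busupi > burupi > burufi  (by rhotacism, unconditioned shift)
Mibelar: *busupi > vusupi > vosopi  (by unconditioned shift, vowel merger)
No other proto-form is consistent with every reflex, so the reconstruction is *busupi.

*busupi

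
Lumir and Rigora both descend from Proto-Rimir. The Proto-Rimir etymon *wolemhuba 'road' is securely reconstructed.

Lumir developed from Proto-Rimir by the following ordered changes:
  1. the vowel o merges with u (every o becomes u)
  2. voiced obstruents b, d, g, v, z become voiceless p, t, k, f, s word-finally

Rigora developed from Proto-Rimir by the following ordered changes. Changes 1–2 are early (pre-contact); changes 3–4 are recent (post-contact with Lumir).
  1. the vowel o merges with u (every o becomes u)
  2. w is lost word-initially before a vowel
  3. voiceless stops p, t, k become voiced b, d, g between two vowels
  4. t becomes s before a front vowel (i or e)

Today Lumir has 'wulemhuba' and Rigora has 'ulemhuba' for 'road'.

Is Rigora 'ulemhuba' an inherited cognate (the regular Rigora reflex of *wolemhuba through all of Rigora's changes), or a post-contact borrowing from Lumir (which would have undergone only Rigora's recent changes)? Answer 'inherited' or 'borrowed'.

If inherited, *wolemhuba would pass through all of Rigora's changes:
Rigora: start from *wolemhuba.
  rule 1 (vowel merger): wolemhuba → wulemhuba
  rule 2 (glide loss): wulemhuba → ulemhuba
  rule 3: no change — ulemhuba
  rule 4: no change — ulemhuba
  ⇒ Rigora ulemhuba
If borrowed from Lumir 'wulemhuba' after the early changes, it would undergo only the recent ones:
  rule 3 (intervocalic voicing): no change (wulemhuba)
  rule 4 (palatalisation): no change (wulemhuba)
  ⇒ as a loan: wulemhuba
Rigora 'ulemhuba' matches the inherited outcome exactly, so it is an inherited cognate, not a loan.

inherited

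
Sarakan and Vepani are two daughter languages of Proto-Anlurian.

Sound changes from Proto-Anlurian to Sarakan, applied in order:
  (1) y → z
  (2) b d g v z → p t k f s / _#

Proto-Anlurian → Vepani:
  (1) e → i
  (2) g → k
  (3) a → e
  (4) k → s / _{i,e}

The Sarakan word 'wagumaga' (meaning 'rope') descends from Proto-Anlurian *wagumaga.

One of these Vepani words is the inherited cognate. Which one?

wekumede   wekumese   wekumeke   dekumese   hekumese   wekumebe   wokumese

Vepani: *wagumaga
  wagumaga (rule 1 does not apply)
  wagumaga → wakumaka   [unconditioned shift]
  wakumaka → wekumeke   [vowel merger]
  wekumeke → wekumese   [palatalisation]
  giving Vepani wekumese.

wekumese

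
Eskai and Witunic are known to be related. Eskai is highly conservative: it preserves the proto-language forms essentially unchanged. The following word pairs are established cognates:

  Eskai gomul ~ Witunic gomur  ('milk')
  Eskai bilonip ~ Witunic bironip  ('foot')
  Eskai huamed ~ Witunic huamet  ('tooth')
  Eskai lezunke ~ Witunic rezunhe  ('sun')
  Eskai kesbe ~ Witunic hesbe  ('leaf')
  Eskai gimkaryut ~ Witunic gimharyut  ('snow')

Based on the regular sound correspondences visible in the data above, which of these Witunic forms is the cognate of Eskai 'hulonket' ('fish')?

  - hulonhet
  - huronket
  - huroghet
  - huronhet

bilonip ~ bironip — Eskai l corresponds to Witunic r between vowels (before a back vowel).
lezunke ~ rezunhe — Eskai k corresponds to Witunic h after a consonant, before a front vowel.
Applying these to Eskai 'hulonket':
  hulonket → huronket   (l→r between vowels (before a back vowel))
  huronket → huronhet   (k→h after a consonant, before a front vowel)
So the Witunic cognate is 'huronhet'.

huronhet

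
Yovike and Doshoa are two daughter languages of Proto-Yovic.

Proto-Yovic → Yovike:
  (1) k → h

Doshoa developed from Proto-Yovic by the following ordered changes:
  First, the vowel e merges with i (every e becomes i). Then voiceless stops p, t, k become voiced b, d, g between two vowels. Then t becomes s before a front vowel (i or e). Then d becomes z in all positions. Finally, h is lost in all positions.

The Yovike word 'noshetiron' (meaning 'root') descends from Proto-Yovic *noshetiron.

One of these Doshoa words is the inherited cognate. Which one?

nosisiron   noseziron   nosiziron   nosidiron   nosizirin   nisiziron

nosiziron

Doshoa: start from *noshetiron.
  rule 1 (vowel merger): noshetiron → noshitiron
  rule 2 (intervocalic voicing): noshitiron → noshidiron
  rule 3: no change — noshidiron
  rule 4 (unconditioned shift): noshidiron → noshiziron
  rule 5 (h-loss): noshiziron → nosiziron
  ⇒ Doshoa nosiziron
The other candidates each miss or misapply at least one Doshoa change.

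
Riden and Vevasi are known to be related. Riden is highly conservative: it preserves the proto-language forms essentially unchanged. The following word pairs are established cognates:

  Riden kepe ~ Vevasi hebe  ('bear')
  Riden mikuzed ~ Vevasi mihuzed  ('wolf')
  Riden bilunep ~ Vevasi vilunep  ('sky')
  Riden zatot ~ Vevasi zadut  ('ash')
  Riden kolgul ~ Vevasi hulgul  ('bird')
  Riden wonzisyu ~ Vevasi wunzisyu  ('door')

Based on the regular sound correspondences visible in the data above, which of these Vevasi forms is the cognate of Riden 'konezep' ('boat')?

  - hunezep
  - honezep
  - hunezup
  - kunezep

kolgul ~ hulgul — Riden k corresponds to Vevasi h word-initially before a back vowel.
wonzisyu ~ wunzisyu — Riden o corresponds to Vevasi u after a consonant, before a nasal.
Applying these to Riden 'konezep':
  konezep → honezep   (k→h word-initially before a back vowel)
  honezep → hunezep   (o→u after a consonant, before a nasal)
So the Vevasi cognate is 'hunezep'.

hunezep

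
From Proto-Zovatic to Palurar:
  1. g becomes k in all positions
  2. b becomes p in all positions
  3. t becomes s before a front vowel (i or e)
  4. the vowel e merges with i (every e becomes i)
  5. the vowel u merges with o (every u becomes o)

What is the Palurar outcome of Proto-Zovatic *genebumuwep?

Palurar: start from *genebumuwep.
  rule 1 (unconditioned shift): genebumuwep → kenebumuwep
  rule 2 (unconditioned shift): kenebumuwep → kenepumuwep
  rule 3: no change — kenepumuwep
  rule 4 (vowel merger): kenepumuwep → kinipumuwip
  rule 5 (vowel merger): kinipumuwip → kinipomowip
  ⇒ Palurar kinipomowip

kinipomowip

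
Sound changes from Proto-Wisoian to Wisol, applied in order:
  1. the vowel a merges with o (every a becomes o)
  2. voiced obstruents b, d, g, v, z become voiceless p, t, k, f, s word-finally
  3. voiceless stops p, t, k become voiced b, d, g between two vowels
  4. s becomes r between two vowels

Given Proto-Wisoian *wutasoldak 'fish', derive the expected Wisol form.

wudoroldok

Wisol: *wutasoldak
  wutasoldak → wutosoldok   [vowel merger]
  wutosoldok (rule 2 does not apply)
  wutosoldok → wudosoldok   [intervocalic voicing]
  wudosoldok → wudoroldok   [rhotacism]
  giving Wisol wudoroldok.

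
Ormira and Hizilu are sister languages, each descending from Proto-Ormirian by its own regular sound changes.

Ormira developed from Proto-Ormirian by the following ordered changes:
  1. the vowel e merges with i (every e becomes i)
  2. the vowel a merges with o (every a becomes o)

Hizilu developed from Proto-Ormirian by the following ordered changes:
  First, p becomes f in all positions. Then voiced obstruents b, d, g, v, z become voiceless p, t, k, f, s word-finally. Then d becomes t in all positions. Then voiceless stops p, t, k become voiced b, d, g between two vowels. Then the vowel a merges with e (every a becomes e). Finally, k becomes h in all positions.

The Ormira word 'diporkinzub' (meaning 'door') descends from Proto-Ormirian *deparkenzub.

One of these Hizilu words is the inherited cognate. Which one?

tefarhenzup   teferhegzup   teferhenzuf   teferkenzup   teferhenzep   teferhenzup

teferhenzup

Hizilu: start from *deparkenzub.
  rule 1 (unconditioned shift): deparkenzub → defarkenzub
  rule 2 (final devoicing): defarkenzub → defarkenzup
  rule 3 (unconditioned shift): defarkenzup → tefarkenzup
  rule 4: no change — tefarkenzup
  rule 5 (vowel merger): tefarkenzup → teferkenzup
  rule 6 (unconditioned shift): teferkenzup → teferhenzup
  ⇒ Hizilu teferhenzup
Only 'teferhenzup' matches the regular Hizilu development of *deparkenzub.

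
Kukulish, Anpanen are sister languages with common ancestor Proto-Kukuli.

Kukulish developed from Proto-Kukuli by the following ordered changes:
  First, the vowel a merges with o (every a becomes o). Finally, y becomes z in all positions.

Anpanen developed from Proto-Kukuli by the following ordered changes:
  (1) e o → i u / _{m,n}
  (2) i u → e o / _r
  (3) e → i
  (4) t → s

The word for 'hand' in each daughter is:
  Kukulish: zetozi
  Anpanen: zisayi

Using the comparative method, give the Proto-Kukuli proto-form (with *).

*zetayi

Position 2: Kukulish has e, Anpanen has i. Kukulish preserves e here (none of its changes turn any other segment into e), so the proto-segment is *e.
Position 5: Kukulish has z, Anpanen has y. Anpanen preserves y here (none of its changes turn any other segment into y), so the proto-segment is *y.
Position 3: Kukulish has t, Anpanen has s. Kukulish preserves t here (none of its changes turn any other segment into t), so the proto-segment is *t.
This points to *zetayi. Verify forward in each daughter:
Kukulish: *zetayi
  zetayi → zetoyi   [vowel merger]
  zetoyi → zetozi   [unconditioned shift]
  giving Kukulish zetozi.
Anpanen: start from *zetayi.
  rule 1: no change — zetayi
  rule 2: no change — zetayi
  rule 3 (vowel merger): zetayi → zitayi
  rule 4 (unconditioned shift): zitayi → zisayi
  ⇒ Anpanen zisayi
No other proto-form is consistent with every reflex, so the reconstruction is *zetayi.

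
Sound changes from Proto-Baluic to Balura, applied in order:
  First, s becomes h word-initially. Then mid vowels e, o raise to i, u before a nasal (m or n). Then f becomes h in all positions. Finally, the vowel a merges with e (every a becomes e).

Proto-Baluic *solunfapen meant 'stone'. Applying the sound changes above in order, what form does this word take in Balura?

Balura: *solunfapen
  solunfapen → holunfapen   [debuccalisation]
  holunfapen → holunfapin   [pre-nasal raising]
  holunfapin → holunhapin   [unconditioned shift]
  holunhapin → holunhepin   [vowel merger]
  giving Balura holunhepin.

holunhepin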